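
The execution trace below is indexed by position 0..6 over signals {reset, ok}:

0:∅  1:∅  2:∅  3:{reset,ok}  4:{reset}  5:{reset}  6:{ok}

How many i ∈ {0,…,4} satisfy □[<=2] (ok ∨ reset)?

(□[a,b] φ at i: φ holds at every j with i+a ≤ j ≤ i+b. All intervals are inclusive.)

2

Evaluate at each i in [0,4]:
  i=0: ✗ (fails at j=0)
  i=1: ✗ (fails at j=1)
  i=2: ✗ (fails at j=2)
  i=3: ✓ (all of [3,5])
  i=4: ✓ (all of [4,6])
Positions where it holds: {3, 4} → 2.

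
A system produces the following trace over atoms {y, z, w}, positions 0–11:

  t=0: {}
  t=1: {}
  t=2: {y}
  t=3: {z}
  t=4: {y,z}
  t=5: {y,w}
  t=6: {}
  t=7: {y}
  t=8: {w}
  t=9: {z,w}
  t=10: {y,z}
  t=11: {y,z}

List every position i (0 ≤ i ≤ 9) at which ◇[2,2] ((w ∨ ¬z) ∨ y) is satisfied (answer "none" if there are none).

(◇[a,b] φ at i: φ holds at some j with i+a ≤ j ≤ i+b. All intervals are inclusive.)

Evaluate at each i in [0,9]:
  i=0: ✓ (witness j=2)
  i=1: ✗ (none in [3,3])
  i=2: ✓ (witness j=4)
  i=3: ✓ (witness j=5)
  i=4: ✓ (witness j=6)
  i=5: ✓ (witness j=7)
  i=6: ✓ (witness j=8)
  i=7: ✓ (witness j=9)
  i=8: ✓ (witness j=10)
  i=9: ✓ (witness j=11)

0, 2, 3, 4, 5, 6, 7, 8, 9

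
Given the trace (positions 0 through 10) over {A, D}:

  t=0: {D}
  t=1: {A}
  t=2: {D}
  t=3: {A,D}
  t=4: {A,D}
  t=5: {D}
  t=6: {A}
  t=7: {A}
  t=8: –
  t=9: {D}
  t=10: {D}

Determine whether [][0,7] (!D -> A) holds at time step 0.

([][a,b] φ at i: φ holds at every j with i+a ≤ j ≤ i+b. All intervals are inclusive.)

Check (!D -> A) at every j in [0,7]:
  j=0: antecedent false → ✓
  j=1: antecedent true; consequent true → ✓
  j=2: antecedent false → ✓
  j=3: antecedent false → ✓
  j=4: antecedent false → ✓
  j=5: antecedent false → ✓
  j=6: antecedent true; consequent true → ✓
  j=7: antecedent true; consequent true → ✓
All positions satisfy it → formula holds.

Holds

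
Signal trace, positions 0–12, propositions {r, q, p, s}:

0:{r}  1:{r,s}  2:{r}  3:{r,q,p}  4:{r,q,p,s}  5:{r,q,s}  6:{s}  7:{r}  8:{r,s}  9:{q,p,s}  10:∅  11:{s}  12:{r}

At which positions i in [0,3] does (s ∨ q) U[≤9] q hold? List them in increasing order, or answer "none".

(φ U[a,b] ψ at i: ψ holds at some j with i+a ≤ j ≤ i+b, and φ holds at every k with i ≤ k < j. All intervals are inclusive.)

3

Evaluate at each i in [0,3]:
  i=0: ✗ (lhs fails at k=0 before rhs at j=3)
  i=1: ✗ (lhs fails at k=2 before rhs at j=3)
  i=2: ✗ (lhs fails at k=2 before rhs at j=3)
  i=3: ✓ (rhs at j=3)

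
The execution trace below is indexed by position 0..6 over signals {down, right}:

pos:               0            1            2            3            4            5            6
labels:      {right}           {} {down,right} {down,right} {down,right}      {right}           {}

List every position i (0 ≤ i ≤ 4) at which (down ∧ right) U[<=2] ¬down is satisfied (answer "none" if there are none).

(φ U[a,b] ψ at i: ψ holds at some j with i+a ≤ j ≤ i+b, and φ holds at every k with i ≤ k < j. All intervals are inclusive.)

Evaluate at each i in [0,4]:
  i=0: ✓ (rhs at j=0)
  i=1: ✓ (rhs at j=1)
  i=2: ✗ (no rhs in [2,4])
  i=3: ✓ (rhs at j=5; lhs holds on [3,4])
  i=4: ✓ (rhs at j=5; lhs holds on [4,4])

0, 1, 3, 4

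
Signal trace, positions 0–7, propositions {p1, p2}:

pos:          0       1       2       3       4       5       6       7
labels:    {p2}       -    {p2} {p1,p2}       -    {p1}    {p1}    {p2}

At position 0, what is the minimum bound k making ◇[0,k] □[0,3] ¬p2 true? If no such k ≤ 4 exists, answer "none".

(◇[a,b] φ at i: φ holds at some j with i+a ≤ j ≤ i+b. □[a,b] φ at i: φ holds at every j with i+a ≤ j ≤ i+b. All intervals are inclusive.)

Scan j = 0,1,… for □[0,3] ¬p2:
  j=0: fails
  j=1: fails
  j=2: fails
  j=3: fails
  j=4: fails
No j in [0,4] satisfies it → none.

none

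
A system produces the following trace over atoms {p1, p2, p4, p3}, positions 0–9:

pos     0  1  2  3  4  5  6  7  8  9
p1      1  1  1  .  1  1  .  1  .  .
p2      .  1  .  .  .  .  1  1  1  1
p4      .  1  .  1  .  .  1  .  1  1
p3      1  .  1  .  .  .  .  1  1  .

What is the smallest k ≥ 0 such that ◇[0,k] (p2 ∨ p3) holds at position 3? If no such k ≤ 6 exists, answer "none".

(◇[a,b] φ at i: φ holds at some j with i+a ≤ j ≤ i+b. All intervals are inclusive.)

Scan j = 3,4,… for (p2 ∨ p3):
  j=3: fails
  j=4: fails
  j=5: fails
  j=6: holds
First hit at j=6, so smallest k = 6-3 = 3.

3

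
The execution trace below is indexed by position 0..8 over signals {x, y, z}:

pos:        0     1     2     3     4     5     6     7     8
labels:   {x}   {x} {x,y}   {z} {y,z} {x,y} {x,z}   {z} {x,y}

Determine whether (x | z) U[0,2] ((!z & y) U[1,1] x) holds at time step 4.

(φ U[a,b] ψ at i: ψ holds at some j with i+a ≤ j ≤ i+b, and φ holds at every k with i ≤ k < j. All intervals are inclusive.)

Need some j in [4,6] with ((!z & y) U[1,1] x), and (x | z) at every k in [4,j-1].
  j=4: ((!z & y) U[1,1] x) — fails.
  j=5: ((!z & y) U[1,1] x) holds; (x | z) holds at every k in [4,4] → satisfied.

True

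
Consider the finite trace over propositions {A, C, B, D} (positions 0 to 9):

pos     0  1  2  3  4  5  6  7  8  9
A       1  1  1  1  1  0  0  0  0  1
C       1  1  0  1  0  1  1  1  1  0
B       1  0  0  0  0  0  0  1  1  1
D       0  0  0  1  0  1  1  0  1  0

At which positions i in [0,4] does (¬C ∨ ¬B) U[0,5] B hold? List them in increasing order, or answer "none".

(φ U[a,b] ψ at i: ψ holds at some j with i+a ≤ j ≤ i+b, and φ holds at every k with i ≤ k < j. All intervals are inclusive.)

Evaluate at each i in [0,4]:
  i=0: ✓ (rhs at j=0)
  i=1: ✗ (no rhs in [1,6])
  i=2: ✓ (rhs at j=7; lhs holds on [2,6])
  i=3: ✓ (rhs at j=7; lhs holds on [3,6])
  i=4: ✓ (rhs at j=7; lhs holds on [4,6])

0, 2, 3, 4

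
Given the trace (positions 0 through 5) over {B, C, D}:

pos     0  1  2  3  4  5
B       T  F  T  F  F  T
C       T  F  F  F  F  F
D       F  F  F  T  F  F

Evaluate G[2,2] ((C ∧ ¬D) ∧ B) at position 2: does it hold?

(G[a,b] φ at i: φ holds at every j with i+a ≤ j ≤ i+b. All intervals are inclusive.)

No

Check ((C ∧ ¬D) ∧ B) at every j in [4,4]:
  j=4: false
Fails at j=4 → formula fails.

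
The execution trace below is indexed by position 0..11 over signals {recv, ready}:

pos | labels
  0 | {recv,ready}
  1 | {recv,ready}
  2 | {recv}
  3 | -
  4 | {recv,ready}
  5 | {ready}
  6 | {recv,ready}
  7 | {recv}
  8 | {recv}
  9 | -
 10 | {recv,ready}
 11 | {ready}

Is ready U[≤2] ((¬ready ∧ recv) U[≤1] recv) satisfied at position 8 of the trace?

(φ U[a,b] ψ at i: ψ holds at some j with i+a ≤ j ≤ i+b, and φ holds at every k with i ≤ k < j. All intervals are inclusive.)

True

Need some j in [8,10] with ((¬ready ∧ recv) U[≤1] recv), and ready at every k in [8,j-1].
  j=8: ((¬ready ∧ recv) U[≤1] recv) holds; no prefix to check → satisfied.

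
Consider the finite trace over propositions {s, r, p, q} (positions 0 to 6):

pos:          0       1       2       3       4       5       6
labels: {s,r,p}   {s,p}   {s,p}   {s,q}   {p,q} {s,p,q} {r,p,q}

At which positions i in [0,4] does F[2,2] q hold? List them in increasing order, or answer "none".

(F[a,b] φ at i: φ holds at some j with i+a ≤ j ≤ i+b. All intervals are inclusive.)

Evaluate at each i in [0,4]:
  i=0: ✗ (none in [2,2])
  i=1: ✓ (witness j=3)
  i=2: ✓ (witness j=4)
  i=3: ✓ (witness j=5)
  i=4: ✓ (witness j=6)

1, 2, 3, 4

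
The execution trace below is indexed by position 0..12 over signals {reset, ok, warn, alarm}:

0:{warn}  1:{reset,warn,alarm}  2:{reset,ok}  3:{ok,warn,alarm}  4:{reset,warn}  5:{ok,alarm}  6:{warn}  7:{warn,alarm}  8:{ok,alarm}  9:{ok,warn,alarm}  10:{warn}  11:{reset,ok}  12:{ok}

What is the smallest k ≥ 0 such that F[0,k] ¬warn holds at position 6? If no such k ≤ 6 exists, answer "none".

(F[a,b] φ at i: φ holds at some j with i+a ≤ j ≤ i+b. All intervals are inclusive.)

Scan j = 6,7,… for ¬warn:
  j=6: fails
  j=7: fails
  j=8: holds
First hit at j=8, so smallest k = 8-6 = 2.

2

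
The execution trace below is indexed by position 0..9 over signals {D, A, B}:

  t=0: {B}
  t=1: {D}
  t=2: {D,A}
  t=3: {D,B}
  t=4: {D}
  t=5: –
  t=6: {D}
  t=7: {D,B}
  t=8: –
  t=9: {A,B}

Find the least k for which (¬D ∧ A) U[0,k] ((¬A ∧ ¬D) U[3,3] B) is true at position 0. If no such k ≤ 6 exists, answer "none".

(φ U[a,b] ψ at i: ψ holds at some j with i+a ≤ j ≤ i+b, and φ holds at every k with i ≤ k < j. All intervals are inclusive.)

none

Need earliest j ≥ 0 with ((¬A ∧ ¬D) U[3,3] B), and (¬D ∧ A) at every k in [0,j-1].
  j=0: rhs fails.
  j=1: rhs fails.
  j=2: rhs fails.
  j=3: rhs fails.
  j=4: rhs fails.
  j=5: rhs fails.
  j=6: rhs fails.
No witness within the range → none.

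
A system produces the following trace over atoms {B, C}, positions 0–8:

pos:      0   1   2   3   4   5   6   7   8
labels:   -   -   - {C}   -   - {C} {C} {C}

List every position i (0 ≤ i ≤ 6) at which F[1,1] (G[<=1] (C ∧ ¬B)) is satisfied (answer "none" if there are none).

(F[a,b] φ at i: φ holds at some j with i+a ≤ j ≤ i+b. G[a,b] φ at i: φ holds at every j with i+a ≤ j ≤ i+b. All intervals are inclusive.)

5, 6

Evaluate at each i in [0,6]:
  i=0: ✗ (none in [1,1])
  i=1: ✗ (none in [2,2])
  i=2: ✗ (none in [3,3])
  i=3: ✗ (none in [4,4])
  i=4: ✗ (none in [5,5])
  i=5: ✓ (witness j=6)
  i=6: ✓ (witness j=7)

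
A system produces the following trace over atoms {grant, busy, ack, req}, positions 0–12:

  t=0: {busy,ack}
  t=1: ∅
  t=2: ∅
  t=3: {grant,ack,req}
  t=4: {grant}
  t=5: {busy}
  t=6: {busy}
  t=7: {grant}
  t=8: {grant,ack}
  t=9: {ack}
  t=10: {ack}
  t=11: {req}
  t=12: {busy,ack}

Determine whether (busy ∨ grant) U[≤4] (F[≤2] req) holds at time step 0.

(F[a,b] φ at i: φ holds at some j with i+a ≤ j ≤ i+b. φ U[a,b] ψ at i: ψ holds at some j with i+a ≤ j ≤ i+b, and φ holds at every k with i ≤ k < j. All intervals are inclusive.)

Need some j in [0,4] with F[≤2] req, and (busy ∨ grant) at every k in [0,j-1].
  j=0: F[≤2] req — fails (none in [0,2]).
  j=1: F[≤2] req holds; (busy ∨ grant) holds at every k in [0,0] → satisfied.

Yes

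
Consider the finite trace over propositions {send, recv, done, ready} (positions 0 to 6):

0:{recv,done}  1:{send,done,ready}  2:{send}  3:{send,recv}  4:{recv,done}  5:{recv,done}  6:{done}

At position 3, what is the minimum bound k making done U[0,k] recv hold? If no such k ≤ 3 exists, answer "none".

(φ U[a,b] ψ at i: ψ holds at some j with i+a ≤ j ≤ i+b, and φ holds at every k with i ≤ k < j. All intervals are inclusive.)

Need earliest j ≥ 3 with recv, and done at every k in [3,j-1].
  j=3: rhs holds (empty prefix). k = 0.

0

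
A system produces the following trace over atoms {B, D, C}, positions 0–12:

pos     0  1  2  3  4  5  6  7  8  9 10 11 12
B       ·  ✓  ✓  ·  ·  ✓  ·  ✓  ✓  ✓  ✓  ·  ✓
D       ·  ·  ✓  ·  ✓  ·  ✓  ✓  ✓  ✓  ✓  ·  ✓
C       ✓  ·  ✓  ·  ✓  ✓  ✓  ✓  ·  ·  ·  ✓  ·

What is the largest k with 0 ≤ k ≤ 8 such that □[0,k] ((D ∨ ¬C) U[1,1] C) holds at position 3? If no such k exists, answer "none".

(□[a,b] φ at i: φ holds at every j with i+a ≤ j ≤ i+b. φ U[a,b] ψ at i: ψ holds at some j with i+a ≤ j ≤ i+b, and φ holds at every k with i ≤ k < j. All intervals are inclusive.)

1

((D ∨ ¬C) U[1,1] C) must hold from j=3 onward; find where it first fails.
  j=3: holds
  j=4: holds
  j=5: fails
Holds on [3,4], so largest k = 1.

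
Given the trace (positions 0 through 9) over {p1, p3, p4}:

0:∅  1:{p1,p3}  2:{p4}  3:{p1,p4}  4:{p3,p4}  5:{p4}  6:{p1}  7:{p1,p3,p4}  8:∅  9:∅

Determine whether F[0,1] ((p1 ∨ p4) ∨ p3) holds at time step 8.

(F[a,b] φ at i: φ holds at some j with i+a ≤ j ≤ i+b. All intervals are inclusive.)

No

Check ((p1 ∨ p4) ∨ p3) at each j in [8,9]:
  j=8: false
  j=9: false
No position in the window satisfies it → formula fails.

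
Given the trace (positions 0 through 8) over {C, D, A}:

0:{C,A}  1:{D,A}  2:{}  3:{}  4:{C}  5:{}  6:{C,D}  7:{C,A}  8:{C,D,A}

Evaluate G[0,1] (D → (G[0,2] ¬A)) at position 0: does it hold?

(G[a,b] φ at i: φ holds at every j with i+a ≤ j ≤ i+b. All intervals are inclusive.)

Check (D → (G[0,2] ¬A)) at every j in [0,1]:
  j=0: antecedent false → ✓
  j=1: antecedent true; consequent fails at 1 → ✗
Fails at j=1 → formula fails.

Does not hold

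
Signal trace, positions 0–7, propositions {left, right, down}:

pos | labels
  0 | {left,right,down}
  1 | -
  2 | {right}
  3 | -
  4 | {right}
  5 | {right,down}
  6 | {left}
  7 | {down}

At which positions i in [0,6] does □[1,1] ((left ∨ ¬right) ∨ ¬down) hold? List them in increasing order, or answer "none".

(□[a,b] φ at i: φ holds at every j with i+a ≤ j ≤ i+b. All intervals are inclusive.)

Evaluate at each i in [0,6]:
  i=0: ✓ (all of [1,1])
  i=1: ✓ (all of [2,2])
  i=2: ✓ (all of [3,3])
  i=3: ✓ (all of [4,4])
  i=4: ✗ (fails at j=5)
  i=5: ✓ (all of [6,6])
  i=6: ✓ (all of [7,7])

0, 1, 2, 3, 5, 6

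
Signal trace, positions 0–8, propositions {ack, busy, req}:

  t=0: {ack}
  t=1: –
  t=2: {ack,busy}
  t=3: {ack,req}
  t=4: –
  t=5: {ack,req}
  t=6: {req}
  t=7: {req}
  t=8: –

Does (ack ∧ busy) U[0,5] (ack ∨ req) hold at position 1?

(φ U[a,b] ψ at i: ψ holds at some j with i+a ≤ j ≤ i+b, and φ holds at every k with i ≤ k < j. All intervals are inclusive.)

Need some j in [1,6] with (ack ∨ req), and (ack ∧ busy) at every k in [1,j-1].
  j=1: (ack ∨ req) false.
  j=2: (ack ∨ req) holds, but (ack ∧ busy) fails at k=1 → not this j.
  j=3: (ack ∨ req) holds, but (ack ∧ busy) fails at k=1 → not this j.
  j=4: (ack ∨ req) false.
  j=5: (ack ∨ req) holds, but (ack ∧ busy) fails at k=1 → not this j.
  j=6: (ack ∨ req) holds, but (ack ∧ busy) fails at k=1 → not this j.
No j in the window works → until fails.

No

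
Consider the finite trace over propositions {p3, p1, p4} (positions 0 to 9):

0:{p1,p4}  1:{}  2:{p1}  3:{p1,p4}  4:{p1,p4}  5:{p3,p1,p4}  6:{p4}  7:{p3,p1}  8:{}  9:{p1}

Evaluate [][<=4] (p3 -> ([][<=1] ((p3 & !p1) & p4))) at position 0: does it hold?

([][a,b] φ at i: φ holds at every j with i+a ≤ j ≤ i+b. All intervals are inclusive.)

Check (p3 -> ([][<=1] ((p3 & !p1) & p4))) at every j in [0,4]:
  j=0: antecedent false → ✓
  j=1: antecedent false → ✓
  j=2: antecedent false → ✓
  j=3: antecedent false → ✓
  j=4: antecedent false → ✓
All positions satisfy it → formula holds.

True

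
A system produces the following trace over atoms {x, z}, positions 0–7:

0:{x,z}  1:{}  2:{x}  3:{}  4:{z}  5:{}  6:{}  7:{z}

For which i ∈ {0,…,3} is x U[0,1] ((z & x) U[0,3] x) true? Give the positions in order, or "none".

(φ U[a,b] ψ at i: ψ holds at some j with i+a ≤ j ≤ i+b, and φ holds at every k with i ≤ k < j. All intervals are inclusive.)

Evaluate at each i in [0,3]:
  i=0: ✓ (rhs at j=0)
  i=1: ✗ (lhs fails at k=1 before rhs at j=2)
  i=2: ✓ (rhs at j=2)
  i=3: ✗ (no rhs in [3,4])

0, 2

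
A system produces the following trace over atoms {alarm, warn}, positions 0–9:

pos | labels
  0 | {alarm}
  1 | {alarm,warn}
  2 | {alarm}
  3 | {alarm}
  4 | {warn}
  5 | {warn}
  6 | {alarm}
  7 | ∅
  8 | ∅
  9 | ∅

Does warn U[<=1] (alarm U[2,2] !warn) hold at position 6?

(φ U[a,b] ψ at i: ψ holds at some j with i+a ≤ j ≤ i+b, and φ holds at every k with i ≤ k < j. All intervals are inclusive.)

Does not hold

Need some j in [6,7] with (alarm U[2,2] !warn), and warn at every k in [6,j-1].
  j=6: (alarm U[2,2] !warn) — fails.
  j=7: (alarm U[2,2] !warn) — fails.
No j in the window works → until fails.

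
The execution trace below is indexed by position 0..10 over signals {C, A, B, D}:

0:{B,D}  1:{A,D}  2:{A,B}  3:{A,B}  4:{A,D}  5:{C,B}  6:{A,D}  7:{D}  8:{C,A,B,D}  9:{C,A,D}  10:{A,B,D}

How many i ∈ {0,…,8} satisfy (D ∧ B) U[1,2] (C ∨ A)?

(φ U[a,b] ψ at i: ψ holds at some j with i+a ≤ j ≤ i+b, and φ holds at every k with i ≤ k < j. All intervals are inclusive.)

Evaluate at each i in [0,8]:
  i=0: ✓ (rhs at j=1; lhs holds on [0,0])
  i=1: ✗ (lhs fails at k=1 before rhs at j=2)
  i=2: ✗ (lhs fails at k=2 before rhs at j=3)
  i=3: ✗ (lhs fails at k=3 before rhs at j=4)
  i=4: ✗ (lhs fails at k=4 before rhs at j=5)
  i=5: ✗ (lhs fails at k=5 before rhs at j=6)
  i=6: ✗ (lhs fails at k=6 before rhs at j=8)
  i=7: ✗ (lhs fails at k=7 before rhs at j=8)
  i=8: ✓ (rhs at j=9; lhs holds on [8,8])
Positions where it holds: {0, 8} → 2.

2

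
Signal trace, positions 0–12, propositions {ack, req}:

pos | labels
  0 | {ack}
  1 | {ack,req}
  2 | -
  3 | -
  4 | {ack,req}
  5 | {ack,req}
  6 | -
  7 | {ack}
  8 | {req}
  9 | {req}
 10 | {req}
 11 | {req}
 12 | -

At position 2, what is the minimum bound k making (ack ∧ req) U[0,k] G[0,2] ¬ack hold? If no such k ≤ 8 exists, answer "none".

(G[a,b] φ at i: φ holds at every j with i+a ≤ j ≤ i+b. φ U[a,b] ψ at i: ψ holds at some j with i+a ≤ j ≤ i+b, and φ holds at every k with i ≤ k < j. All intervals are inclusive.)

none

Need earliest j ≥ 2 with G[0,2] ¬ack, and (ack ∧ req) at every k in [2,j-1].
  j=2: rhs fails.
  j=3: rhs fails.
  j=4: rhs fails.
  j=5: rhs fails.
  j=6: rhs fails.
  j=7: rhs fails.
  j=8: rhs holds but lhs fails at k=2.
  j=9: rhs holds but lhs fails at k=2.
  j=10: rhs holds but lhs fails at k=2.
No witness within the range → none.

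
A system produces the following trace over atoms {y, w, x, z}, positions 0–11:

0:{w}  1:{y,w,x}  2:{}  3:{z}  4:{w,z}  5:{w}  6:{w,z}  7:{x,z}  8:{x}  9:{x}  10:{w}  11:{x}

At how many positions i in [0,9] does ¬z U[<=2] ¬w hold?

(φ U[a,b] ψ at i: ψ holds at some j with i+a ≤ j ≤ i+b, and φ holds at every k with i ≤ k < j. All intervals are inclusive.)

Evaluate at each i in [0,9]:
  i=0: ✓ (rhs at j=2; lhs holds on [0,1])
  i=1: ✓ (rhs at j=2; lhs holds on [1,1])
  i=2: ✓ (rhs at j=2)
  i=3: ✓ (rhs at j=3)
  i=4: ✗ (no rhs in [4,6])
  i=5: ✗ (lhs fails at k=6 before rhs at j=7)
  i=6: ✗ (lhs fails at k=6 before rhs at j=7)
  i=7: ✓ (rhs at j=7)
  i=8: ✓ (rhs at j=8)
  i=9: ✓ (rhs at j=9)
Positions where it holds: {0, 1, 2, 3, 7, 8, 9} → 7.

7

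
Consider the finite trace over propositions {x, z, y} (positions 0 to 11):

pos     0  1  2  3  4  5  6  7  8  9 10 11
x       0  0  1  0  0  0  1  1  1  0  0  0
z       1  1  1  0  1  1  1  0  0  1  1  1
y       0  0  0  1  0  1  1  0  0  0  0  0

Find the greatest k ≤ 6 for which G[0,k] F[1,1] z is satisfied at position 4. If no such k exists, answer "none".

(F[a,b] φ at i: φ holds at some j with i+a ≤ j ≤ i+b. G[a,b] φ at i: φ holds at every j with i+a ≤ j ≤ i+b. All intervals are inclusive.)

1

F[1,1] z must hold from j=4 onward; find where it first fails.
  j=4: holds
  j=5: holds
  j=6: fails
Holds on [4,5], so largest k = 1.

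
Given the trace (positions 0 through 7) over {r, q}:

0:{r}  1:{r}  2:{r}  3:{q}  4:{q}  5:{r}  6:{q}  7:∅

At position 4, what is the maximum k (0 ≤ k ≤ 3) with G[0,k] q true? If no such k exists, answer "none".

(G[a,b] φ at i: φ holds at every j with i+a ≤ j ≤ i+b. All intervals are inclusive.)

0

q must hold from j=4 onward; find where it first fails.
  j=4: holds
  j=5: fails
Holds on [4,4], so largest k = 0.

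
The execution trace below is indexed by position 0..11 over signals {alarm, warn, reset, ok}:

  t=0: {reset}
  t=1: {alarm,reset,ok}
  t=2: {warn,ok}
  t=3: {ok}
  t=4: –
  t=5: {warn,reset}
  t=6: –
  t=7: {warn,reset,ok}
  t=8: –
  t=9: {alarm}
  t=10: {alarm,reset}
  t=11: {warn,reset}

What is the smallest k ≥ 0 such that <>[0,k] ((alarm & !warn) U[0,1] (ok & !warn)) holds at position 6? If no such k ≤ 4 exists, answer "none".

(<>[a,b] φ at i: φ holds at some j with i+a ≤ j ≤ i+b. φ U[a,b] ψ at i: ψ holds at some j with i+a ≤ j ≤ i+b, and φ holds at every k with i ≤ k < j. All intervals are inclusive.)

none

Scan j = 6,7,… for ((alarm & !warn) U[0,1] (ok & !warn)):
  j=6: fails
  j=7: fails
  j=8: fails
  j=9: fails
  j=10: fails
No j in [6,10] satisfies it → none.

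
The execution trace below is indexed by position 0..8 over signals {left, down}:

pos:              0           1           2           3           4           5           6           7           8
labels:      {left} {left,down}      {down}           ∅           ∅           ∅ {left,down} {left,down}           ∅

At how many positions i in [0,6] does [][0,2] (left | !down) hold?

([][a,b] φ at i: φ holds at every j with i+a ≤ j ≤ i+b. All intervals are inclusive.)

4

Evaluate at each i in [0,6]:
  i=0: ✗ (fails at j=2)
  i=1: ✗ (fails at j=2)
  i=2: ✗ (fails at j=2)
  i=3: ✓ (all of [3,5])
  i=4: ✓ (all of [4,6])
  i=5: ✓ (all of [5,7])
  i=6: ✓ (all of [6,8])
Positions where it holds: {3, 4, 5, 6} → 4.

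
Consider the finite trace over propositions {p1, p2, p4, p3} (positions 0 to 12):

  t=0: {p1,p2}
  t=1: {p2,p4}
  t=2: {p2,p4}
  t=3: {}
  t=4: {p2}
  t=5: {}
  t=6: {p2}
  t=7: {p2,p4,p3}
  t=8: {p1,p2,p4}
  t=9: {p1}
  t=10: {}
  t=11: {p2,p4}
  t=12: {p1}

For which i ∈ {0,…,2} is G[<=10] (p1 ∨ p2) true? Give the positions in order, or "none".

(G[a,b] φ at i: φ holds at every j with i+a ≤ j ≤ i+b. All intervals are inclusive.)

Evaluate at each i in [0,2]:
  i=0: ✗ (fails at j=3)
  i=1: ✗ (fails at j=3)
  i=2: ✗ (fails at j=3)

none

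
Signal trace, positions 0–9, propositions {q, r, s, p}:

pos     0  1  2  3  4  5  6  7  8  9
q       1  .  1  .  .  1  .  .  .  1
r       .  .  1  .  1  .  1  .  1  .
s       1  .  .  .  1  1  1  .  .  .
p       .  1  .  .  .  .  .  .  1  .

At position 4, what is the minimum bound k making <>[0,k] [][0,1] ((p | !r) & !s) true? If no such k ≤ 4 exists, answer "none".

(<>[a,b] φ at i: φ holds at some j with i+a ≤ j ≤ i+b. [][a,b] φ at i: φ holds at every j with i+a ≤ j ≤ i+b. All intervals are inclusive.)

3

Scan j = 4,5,… for [][0,1] ((p | !r) & !s):
  j=4: fails
  j=5: fails
  j=6: fails
  j=7: holds
First hit at j=7, so smallest k = 7-4 = 3.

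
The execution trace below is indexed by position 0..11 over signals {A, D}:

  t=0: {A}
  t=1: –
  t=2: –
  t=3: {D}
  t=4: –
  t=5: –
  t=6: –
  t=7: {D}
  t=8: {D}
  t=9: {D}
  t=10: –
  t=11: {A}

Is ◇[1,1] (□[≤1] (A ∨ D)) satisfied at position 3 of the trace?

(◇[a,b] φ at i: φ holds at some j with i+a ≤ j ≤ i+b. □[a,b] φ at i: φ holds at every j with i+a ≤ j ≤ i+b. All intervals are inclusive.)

Does not hold

Check □[≤1] (A ∨ D) at each j in [4,4]:
  j=4: fails at 4
No position in the window satisfies it → formula fails.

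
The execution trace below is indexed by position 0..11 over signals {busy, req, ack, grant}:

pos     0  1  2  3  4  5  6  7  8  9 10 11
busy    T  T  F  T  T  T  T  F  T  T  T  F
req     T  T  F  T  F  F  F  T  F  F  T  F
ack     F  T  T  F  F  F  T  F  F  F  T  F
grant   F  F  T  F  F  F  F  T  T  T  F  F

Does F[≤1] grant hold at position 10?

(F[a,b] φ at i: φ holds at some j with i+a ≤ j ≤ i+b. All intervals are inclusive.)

Check grant at each j in [10,11]:
  j=10: false
  j=11: false
No position in the window satisfies it → formula fails.

No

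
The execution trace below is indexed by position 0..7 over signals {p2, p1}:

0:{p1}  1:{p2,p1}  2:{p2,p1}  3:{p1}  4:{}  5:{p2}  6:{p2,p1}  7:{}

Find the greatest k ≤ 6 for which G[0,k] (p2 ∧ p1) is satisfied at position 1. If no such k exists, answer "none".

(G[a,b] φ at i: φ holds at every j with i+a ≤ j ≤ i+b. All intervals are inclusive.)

(p2 ∧ p1) must hold from j=1 onward; find where it first fails.
  j=1: holds
  j=2: holds
  j=3: fails
Holds on [1,2], so largest k = 1.

1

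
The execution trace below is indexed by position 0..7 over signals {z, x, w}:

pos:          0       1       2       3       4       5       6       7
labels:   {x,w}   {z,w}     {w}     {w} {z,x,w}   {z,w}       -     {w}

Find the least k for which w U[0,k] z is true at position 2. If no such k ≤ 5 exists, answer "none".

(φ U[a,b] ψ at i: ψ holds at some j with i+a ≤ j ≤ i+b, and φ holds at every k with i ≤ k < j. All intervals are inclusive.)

Need earliest j ≥ 2 with z, and w at every k in [2,j-1].
  j=2: rhs fails.
  j=3: rhs fails.
  j=4: rhs holds; lhs holds on [2,3]. k = 2.

2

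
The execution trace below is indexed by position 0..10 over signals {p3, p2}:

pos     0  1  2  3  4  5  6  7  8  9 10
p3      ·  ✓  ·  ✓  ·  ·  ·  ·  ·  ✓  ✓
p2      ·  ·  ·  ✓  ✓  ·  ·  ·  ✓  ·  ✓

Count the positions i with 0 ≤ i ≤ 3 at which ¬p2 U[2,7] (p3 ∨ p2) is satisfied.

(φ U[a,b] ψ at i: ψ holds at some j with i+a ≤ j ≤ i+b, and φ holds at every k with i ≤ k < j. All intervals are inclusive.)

Evaluate at each i in [0,3]:
  i=0: ✓ (rhs at j=3; lhs holds on [0,2])
  i=1: ✓ (rhs at j=3; lhs holds on [1,2])
  i=2: ✗ (lhs fails at k=3 before rhs at j=4)
  i=3: ✗ (lhs fails at k=3 before rhs at j=8)
Positions where it holds: {0, 1} → 2.

2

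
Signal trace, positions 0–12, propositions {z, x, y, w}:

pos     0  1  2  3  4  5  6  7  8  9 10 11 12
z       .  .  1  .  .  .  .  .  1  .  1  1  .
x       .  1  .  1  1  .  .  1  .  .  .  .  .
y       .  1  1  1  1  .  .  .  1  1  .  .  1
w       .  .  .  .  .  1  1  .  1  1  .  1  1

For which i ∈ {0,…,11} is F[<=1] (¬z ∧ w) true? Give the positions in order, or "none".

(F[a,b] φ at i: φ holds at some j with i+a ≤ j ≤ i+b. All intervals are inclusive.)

4, 5, 6, 8, 9, 11

Evaluate at each i in [0,11]:
  i=0: ✗ (none in [0,1])
  i=1: ✗ (none in [1,2])
  i=2: ✗ (none in [2,3])
  i=3: ✗ (none in [3,4])
  i=4: ✓ (witness j=5)
  i=5: ✓ (witness j=5)
  i=6: ✓ (witness j=6)
  i=7: ✗ (none in [7,8])
  i=8: ✓ (witness j=9)
  i=9: ✓ (witness j=9)
  i=10: ✗ (none in [10,11])
  i=11: ✓ (witness j=12)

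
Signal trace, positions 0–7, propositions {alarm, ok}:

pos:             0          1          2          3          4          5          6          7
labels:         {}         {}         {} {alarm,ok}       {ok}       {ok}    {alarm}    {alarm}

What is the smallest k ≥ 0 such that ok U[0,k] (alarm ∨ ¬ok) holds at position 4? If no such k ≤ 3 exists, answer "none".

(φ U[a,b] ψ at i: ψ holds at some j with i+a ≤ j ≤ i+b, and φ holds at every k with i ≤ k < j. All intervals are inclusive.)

Need earliest j ≥ 4 with (alarm ∨ ¬ok), and ok at every k in [4,j-1].
  j=4: rhs fails.
  j=5: rhs fails.
  j=6: rhs holds; lhs holds on [4,5]. k = 2.

2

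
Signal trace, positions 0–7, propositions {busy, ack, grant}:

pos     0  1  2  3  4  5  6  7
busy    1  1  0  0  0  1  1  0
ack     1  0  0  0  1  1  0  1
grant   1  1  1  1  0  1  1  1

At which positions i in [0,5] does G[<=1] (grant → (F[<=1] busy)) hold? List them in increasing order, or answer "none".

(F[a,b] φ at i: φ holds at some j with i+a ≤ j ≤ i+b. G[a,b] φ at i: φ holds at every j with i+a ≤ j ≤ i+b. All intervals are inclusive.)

0, 4, 5

Evaluate at each i in [0,5]:
  i=0: ✓ (all of [0,1])
  i=1: ✗ (fails at j=2)
  i=2: ✗ (fails at j=2)
  i=3: ✗ (fails at j=3)
  i=4: ✓ (all of [4,5])
  i=5: ✓ (all of [5,6])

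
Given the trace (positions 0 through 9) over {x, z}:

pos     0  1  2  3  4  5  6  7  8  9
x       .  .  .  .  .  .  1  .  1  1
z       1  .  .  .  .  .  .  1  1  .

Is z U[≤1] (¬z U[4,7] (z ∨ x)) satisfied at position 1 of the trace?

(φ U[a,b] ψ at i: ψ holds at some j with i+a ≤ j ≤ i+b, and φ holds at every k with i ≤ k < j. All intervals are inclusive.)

Need some j in [1,2] with (¬z U[4,7] (z ∨ x)), and z at every k in [1,j-1].
  j=1: (¬z U[4,7] (z ∨ x)) holds; no prefix to check → satisfied.

True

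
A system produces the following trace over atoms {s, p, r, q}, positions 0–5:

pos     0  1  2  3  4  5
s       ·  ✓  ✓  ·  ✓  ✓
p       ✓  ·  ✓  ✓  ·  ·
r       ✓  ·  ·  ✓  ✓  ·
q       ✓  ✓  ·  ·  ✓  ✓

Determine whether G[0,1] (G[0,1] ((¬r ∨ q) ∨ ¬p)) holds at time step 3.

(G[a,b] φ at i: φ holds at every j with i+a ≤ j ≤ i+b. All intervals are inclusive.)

Check G[0,1] ((¬r ∨ q) ∨ ¬p) at every j in [3,4]:
  j=3: fails at 3
  j=4: holds on [4,5]
Fails at j=3 → formula fails.

Does not hold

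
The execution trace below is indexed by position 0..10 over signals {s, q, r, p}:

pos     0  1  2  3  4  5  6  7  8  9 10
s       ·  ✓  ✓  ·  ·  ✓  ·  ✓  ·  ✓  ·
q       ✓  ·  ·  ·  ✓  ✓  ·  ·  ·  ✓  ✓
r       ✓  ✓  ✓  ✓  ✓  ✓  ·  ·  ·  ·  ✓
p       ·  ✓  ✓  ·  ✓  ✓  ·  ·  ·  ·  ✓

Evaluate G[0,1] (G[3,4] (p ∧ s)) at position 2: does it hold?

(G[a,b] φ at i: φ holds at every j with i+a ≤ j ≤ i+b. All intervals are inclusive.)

Check G[3,4] (p ∧ s) at every j in [2,3]:
  j=2: fails at 6
  j=3: fails at 6
Fails at j=2 → formula fails.

Does not hold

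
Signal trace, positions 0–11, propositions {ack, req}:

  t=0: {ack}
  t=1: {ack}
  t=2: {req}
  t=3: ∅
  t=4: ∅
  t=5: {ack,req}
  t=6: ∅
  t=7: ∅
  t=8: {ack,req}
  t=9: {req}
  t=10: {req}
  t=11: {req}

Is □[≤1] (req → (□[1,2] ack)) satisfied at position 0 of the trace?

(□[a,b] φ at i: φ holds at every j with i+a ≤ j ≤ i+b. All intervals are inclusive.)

Check (req → (□[1,2] ack)) at every j in [0,1]:
  j=0: antecedent false → ✓
  j=1: antecedent false → ✓
All positions satisfy it → formula holds.

Yes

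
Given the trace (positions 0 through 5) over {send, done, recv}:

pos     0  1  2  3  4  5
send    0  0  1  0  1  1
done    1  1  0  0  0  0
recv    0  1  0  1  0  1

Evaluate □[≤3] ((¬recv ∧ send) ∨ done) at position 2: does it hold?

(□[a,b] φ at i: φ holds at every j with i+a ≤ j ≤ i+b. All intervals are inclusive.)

Check ((¬recv ∧ send) ∨ done) at every j in [2,5]:
  j=2: true
  j=3: false
  j=4: true
  j=5: false
Fails at j=3 → formula fails.

False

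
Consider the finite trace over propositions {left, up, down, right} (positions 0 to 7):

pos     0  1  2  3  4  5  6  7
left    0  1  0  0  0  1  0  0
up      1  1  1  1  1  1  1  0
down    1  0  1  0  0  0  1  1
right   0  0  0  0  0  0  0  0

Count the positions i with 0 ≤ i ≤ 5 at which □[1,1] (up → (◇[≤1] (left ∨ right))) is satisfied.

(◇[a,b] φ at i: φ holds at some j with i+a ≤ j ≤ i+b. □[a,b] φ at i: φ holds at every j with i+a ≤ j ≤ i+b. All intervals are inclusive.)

3

Evaluate at each i in [0,5]:
  i=0: ✓ (all of [1,1])
  i=1: ✗ (fails at j=2)
  i=2: ✗ (fails at j=3)
  i=3: ✓ (all of [4,4])
  i=4: ✓ (all of [5,5])
  i=5: ✗ (fails at j=6)
Positions where it holds: {0, 3, 4} → 3.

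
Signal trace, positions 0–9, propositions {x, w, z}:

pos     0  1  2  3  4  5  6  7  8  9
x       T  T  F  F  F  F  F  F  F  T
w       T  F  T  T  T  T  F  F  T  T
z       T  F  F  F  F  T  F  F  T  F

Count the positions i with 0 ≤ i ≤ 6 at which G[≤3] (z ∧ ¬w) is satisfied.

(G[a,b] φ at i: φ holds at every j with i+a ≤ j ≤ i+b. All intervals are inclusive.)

0

Evaluate at each i in [0,6]:
  i=0: ✗ (fails at j=0)
  i=1: ✗ (fails at j=1)
  i=2: ✗ (fails at j=2)
  i=3: ✗ (fails at j=3)
  i=4: ✗ (fails at j=4)
  i=5: ✗ (fails at j=5)
  i=6: ✗ (fails at j=6)
Positions where it holds: {} → 0.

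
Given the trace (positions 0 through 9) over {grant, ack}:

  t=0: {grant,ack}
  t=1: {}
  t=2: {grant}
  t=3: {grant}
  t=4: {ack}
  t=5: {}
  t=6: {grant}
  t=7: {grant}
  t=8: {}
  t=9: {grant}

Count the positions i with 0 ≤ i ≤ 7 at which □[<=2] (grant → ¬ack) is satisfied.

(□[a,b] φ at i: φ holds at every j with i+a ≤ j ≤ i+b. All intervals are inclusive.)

Evaluate at each i in [0,7]:
  i=0: ✗ (fails at j=0)
  i=1: ✓ (all of [1,3])
  i=2: ✓ (all of [2,4])
  i=3: ✓ (all of [3,5])
  i=4: ✓ (all of [4,6])
  i=5: ✓ (all of [5,7])
  i=6: ✓ (all of [6,8])
  i=7: ✓ (all of [7,9])
Positions where it holds: {1, 2, 3, 4, 5, 6, 7} → 7.

7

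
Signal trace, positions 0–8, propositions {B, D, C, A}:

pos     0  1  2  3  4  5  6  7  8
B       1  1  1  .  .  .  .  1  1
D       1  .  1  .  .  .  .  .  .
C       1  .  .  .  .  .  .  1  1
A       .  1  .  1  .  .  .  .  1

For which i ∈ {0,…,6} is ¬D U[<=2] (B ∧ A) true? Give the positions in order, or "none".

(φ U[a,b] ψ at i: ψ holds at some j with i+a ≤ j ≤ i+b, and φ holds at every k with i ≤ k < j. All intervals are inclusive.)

Evaluate at each i in [0,6]:
  i=0: ✗ (lhs fails at k=0 before rhs at j=1)
  i=1: ✓ (rhs at j=1)
  i=2: ✗ (no rhs in [2,4])
  i=3: ✗ (no rhs in [3,5])
  i=4: ✗ (no rhs in [4,6])
  i=5: ✗ (no rhs in [5,7])
  i=6: ✓ (rhs at j=8; lhs holds on [6,7])

1, 6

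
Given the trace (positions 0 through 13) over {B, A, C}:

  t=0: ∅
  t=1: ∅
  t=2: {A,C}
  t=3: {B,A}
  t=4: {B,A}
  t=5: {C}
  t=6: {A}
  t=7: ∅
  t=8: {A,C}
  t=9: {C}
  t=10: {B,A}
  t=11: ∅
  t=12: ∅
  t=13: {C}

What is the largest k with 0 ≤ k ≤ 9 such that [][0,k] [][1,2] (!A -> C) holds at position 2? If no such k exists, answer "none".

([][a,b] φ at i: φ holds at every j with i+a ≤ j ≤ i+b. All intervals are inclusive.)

2

[][1,2] (!A -> C) must hold from j=2 onward; find where it first fails.
  j=2: holds
  j=3: holds
  j=4: holds
  j=5: fails
Holds on [2,4], so largest k = 2.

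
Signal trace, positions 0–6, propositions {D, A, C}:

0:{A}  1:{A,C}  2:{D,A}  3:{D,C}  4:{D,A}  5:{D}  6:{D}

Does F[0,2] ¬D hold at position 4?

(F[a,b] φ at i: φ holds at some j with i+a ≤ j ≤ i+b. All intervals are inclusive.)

Does not hold

Check ¬D at each j in [4,6]:
  j=4: false
  j=5: false
  j=6: false
No position in the window satisfies it → formula fails.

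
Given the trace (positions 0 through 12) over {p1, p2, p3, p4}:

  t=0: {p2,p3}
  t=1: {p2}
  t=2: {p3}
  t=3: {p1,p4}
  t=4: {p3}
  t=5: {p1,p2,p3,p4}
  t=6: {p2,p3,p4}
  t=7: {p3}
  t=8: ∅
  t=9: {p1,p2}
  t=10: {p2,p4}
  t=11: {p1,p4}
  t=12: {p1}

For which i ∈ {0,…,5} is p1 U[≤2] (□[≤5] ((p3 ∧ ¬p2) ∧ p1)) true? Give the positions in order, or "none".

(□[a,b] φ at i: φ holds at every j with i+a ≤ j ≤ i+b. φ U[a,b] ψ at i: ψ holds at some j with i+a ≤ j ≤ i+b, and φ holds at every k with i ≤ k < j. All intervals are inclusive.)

none

Evaluate at each i in [0,5]:
  i=0: ✗ (no rhs in [0,2])
  i=1: ✗ (no rhs in [1,3])
  i=2: ✗ (no rhs in [2,4])
  i=3: ✗ (no rhs in [3,5])
  i=4: ✗ (no rhs in [4,6])
  i=5: ✗ (no rhs in [5,7])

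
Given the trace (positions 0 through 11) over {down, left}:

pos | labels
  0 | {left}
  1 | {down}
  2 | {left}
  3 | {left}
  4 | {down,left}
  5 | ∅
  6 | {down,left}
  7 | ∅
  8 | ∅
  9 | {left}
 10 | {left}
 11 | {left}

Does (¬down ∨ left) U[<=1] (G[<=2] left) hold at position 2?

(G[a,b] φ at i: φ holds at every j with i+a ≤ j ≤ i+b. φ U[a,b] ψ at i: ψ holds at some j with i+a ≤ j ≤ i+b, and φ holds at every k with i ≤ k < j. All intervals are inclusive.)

Need some j in [2,3] with G[<=2] left, and (¬down ∨ left) at every k in [2,j-1].
  j=2: G[<=2] left holds; no prefix to check → satisfied.

True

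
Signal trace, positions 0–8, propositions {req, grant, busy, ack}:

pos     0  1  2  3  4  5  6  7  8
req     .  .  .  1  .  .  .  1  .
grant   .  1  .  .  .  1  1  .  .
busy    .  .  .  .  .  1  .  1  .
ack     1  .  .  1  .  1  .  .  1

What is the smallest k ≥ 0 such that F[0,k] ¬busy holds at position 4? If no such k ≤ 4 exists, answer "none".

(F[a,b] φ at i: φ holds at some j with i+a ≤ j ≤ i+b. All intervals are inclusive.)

0

Scan j = 4,5,… for ¬busy:
  j=4: holds
First hit at j=4, so smallest k = 4-4 = 0.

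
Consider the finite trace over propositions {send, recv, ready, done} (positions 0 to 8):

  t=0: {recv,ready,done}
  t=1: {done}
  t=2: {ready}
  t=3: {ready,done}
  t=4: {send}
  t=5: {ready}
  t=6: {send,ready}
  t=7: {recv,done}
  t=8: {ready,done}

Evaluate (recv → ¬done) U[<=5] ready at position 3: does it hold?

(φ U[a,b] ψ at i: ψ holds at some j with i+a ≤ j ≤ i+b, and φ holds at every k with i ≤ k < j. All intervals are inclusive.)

Yes

Need some j in [3,8] with ready, and (recv → ¬done) at every k in [3,j-1].
  j=3: ready holds; no prefix to check → satisfied.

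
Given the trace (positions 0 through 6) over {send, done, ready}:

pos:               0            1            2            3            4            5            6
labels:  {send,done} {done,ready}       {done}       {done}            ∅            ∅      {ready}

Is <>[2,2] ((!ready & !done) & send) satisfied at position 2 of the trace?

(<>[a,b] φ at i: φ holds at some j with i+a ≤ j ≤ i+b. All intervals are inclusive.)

Check ((!ready & !done) & send) at each j in [4,4]:
  j=4: false
No position in the window satisfies it → formula fails.

False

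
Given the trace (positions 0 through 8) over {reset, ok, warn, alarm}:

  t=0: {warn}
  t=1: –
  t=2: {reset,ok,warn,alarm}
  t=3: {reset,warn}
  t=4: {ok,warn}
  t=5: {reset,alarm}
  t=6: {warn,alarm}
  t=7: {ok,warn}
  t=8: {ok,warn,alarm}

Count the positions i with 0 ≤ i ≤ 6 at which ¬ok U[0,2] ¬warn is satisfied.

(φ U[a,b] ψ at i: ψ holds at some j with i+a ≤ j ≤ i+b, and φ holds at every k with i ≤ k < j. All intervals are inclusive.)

3

Evaluate at each i in [0,6]:
  i=0: ✓ (rhs at j=1; lhs holds on [0,0])
  i=1: ✓ (rhs at j=1)
  i=2: ✗ (no rhs in [2,4])
  i=3: ✗ (lhs fails at k=4 before rhs at j=5)
  i=4: ✗ (lhs fails at k=4 before rhs at j=5)
  i=5: ✓ (rhs at j=5)
  i=6: ✗ (no rhs in [6,8])
Positions where it holds: {0, 1, 5} → 3.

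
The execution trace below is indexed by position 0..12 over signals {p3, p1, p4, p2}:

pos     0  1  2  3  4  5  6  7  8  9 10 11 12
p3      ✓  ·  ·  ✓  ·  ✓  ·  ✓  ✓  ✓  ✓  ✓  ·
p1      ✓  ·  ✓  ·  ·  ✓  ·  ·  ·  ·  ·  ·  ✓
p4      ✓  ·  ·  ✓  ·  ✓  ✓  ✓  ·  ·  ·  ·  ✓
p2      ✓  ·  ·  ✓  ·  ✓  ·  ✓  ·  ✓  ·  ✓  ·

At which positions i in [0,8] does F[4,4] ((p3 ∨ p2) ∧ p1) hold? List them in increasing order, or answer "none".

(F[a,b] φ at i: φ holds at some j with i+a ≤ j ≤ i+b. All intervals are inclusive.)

1

Evaluate at each i in [0,8]:
  i=0: ✗ (none in [4,4])
  i=1: ✓ (witness j=5)
  i=2: ✗ (none in [6,6])
  i=3: ✗ (none in [7,7])
  i=4: ✗ (none in [8,8])
  i=5: ✗ (none in [9,9])
  i=6: ✗ (none in [10,10])
  i=7: ✗ (none in [11,11])
  i=8: ✗ (none in [12,12])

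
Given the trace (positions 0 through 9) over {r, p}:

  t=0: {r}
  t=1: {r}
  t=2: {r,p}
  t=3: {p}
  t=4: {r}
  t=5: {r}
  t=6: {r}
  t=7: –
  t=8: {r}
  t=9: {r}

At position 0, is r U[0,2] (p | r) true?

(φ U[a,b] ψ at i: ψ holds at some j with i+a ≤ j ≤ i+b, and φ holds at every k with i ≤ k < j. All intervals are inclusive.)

Need some j in [0,2] with (p | r), and r at every k in [0,j-1].
  j=0: (p | r) holds; no prefix to check → satisfied.

True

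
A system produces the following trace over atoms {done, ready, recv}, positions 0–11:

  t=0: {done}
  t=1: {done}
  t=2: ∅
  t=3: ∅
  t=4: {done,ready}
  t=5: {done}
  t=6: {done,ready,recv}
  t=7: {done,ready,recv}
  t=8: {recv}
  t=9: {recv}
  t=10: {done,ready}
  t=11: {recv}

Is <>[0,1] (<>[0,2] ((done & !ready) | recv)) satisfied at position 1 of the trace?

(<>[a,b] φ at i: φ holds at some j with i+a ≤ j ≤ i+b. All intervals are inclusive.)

Holds

Check <>[0,2] ((done & !ready) | recv) at each j in [1,2]:
  j=1: holds (witness at 1)
  j=2: fails (none in [2,4])
Found at j=1 → formula holds.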